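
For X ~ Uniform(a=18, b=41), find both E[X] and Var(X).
E[X] = 29.5000, Var(X) = 44.0833

We have X ~ Uniform(a=18, b=41).

For a Uniform distribution with a=18, b=41:

Expected value:
E[X] = 29.5000

Variance:
Var(X) = 44.0833

Standard deviation:
σ = √Var(X) = 6.6395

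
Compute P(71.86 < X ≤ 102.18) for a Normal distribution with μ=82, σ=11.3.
0.778170

We have X ~ Normal(μ=82, σ=11.3).

To find P(71.86 < X ≤ 102.18), we use:
P(71.86 < X ≤ 102.18) = P(X ≤ 102.18) - P(X ≤ 71.86)
                 = F(102.18) - F(71.86)
                 = 0.962937 - 0.184767
                 = 0.778170

So there's approximately a 77.8% chance that X falls in this range.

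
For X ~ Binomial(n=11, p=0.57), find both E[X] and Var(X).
E[X] = 6.2700, Var(X) = 2.6961

We have X ~ Binomial(n=11, p=0.57).

For a Binomial distribution with n=11, p=0.57:

Expected value:
E[X] = 6.2700

Variance:
Var(X) = 2.6961

Standard deviation:
σ = √Var(X) = 1.6420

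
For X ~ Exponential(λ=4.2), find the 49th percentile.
0.1603

We have X ~ Exponential(λ=4.2).

We want to find x such that P(X ≤ x) = 0.49.

This is the 49th percentile, which means 49% of values fall below this point.

Using the inverse CDF (quantile function):
x = F⁻¹(0.49) = 0.1603

Verification: P(X ≤ 0.1603) = 0.49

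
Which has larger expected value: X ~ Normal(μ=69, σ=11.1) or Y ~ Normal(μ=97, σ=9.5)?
Y has larger mean (97.0000 > 69.0000)

Compute the expected value for each distribution:

X ~ Normal(μ=69, σ=11.1):
E[X] = 69.0000

Y ~ Normal(μ=97, σ=9.5):
E[Y] = 97.0000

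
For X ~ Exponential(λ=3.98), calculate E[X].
0.2513

We have X ~ Exponential(λ=3.98).

For an Exponential distribution with λ=3.98:
E[X] = 0.2513

This is the expected (average) value of X.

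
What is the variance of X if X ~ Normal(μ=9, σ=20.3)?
412.0900

We have X ~ Normal(μ=9, σ=20.3).

For a Normal distribution with μ=9, σ=20.3:
Var(X) = 412.0900

The variance measures the spread of the distribution around the mean.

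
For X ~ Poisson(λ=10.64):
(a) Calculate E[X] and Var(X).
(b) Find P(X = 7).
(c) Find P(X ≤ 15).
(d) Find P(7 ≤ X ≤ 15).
(a) E[X] = 10.6400, Var(X) = 10.6400
(b) P(X = 7) = 0.073328
(c) P(X ≤ 15) = 0.925351
(d) P(7 ≤ X ≤ 15) = 0.830682

We have X ~ Poisson(λ=10.64).

(a) Moments:
E[X] = 10.6400
Var(X) = 10.6400
σ = √Var(X) = 3.2619

(b) Point probability using PMF:
P(X = 7) = 0.073328

(c) Cumulative probability using CDF:
P(X ≤ 15) = F(15) = 0.925351

(d) Range probability:
P(7 ≤ X ≤ 15) = P(X ≤ 15) - P(X ≤ 6)
                   = F(15) - F(6)
                   = 0.925351 - 0.094669
                   = 0.830682

This means approximately 83.1% of outcomes fall in the interval [7, 15].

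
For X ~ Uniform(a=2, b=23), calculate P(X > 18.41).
0.218571

We have X ~ Uniform(a=2, b=23).

P(X > 18.41) = 1 - P(X ≤ 18.41)
                = 1 - F(18.41)
                = 1 - 0.781429
                = 0.218571

So there's approximately a 21.9% chance that X exceeds 18.41.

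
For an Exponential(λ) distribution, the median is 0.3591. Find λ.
λ = 1.9302

For X ~ Exponential(λ), the CDF is F(x) = 1 - e^(-λx).
The median m satisfies F(m) = 0.5:
1 - e^(-λm) = 0.5
e^(-λm) = 0.5
λm = ln(2)
m = ln(2) / λ

Given m = 0.3591:
λ = ln(2) / 0.3591 = 0.693147 / 0.3591 = 1.9302

Verification: ln(2) / 1.9302 = 0.3591 ✓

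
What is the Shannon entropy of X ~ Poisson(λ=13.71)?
2.7217 nats

We have X ~ Poisson(λ=13.71).

The Shannon entropy measures the uncertainty or information content of the distribution.

For a Poisson distribution with λ=13.71:
H(X) = 2.7217 nats

(In bits, this would be 3.9265 bits.)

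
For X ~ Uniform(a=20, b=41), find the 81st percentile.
37.0100

We have X ~ Uniform(a=20, b=41).

We want to find x such that P(X ≤ x) = 0.81.

This is the 81st percentile, which means 81% of values fall below this point.

Using the inverse CDF (quantile function):
x = F⁻¹(0.81) = 37.0100

Verification: P(X ≤ 37.0100) = 0.81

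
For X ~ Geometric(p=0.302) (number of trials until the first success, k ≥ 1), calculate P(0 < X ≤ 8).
0.943657

We have X ~ Geometric(p=0.302) (number of trials until the first success, k ≥ 1).

To find P(0 < X ≤ 8), we use:
P(0 < X ≤ 8) = P(X ≤ 8) - P(X ≤ 0)
                 = F(8) - F(0)
                 = 0.943657 - 0.000000
                 = 0.943657

So there's approximately a 94.4% chance that X falls in this range.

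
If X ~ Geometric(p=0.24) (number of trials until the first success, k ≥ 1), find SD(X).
3.6324

We have X ~ Geometric(p=0.24) (number of trials until the first success, k ≥ 1).

For a Geometric distribution with p=0.24 (number of trials until the first success, k ≥ 1):
σ = √Var(X) = 3.6324

The standard deviation is the square root of the variance.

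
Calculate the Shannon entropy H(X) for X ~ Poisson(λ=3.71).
2.0465 nats

We have X ~ Poisson(λ=3.71).

The Shannon entropy measures the uncertainty or information content of the distribution.

For a Poisson distribution with λ=3.71:
H(X) = 2.0465 nats

(In bits, this would be 2.9524 bits.)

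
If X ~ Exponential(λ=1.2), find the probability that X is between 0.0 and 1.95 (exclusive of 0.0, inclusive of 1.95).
0.903672

We have X ~ Exponential(λ=1.2).

To find P(0.0 < X ≤ 1.95), we use:
P(0.0 < X ≤ 1.95) = P(X ≤ 1.95) - P(X ≤ 0.0)
                 = F(1.95) - F(0.0)
                 = 0.903672 - 0.000000
                 = 0.903672

So there's approximately a 90.4% chance that X falls in this range.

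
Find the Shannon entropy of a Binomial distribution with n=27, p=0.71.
2.2736 nats

We have X ~ Binomial(n=27, p=0.71).

The Shannon entropy measures the uncertainty or information content of the distribution.

For a Binomial distribution with n=27, p=0.71:
H(X) = 2.2736 nats

(In bits, this would be 3.2801 bits.)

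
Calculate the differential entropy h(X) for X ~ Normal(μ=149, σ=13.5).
4.0216 nats

We have X ~ Normal(μ=149, σ=13.5).

The differential entropy measures the uncertainty or information content of the distribution.

For a Normal distribution with μ=149, σ=13.5:
h(X) = 4.0216 nats

(In bits, this would be 5.8020 bits.)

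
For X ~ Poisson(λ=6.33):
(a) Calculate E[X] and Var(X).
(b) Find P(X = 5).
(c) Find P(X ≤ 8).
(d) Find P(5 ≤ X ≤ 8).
(a) E[X] = 6.3300, Var(X) = 6.3300
(b) P(X = 5) = 0.150922
(c) P(X ≤ 8) = 0.811362
(d) P(5 ≤ X ≤ 8) = 0.568055

We have X ~ Poisson(λ=6.33).

(a) Moments:
E[X] = 6.3300
Var(X) = 6.3300
σ = √Var(X) = 2.5159

(b) Point probability using PMF:
P(X = 5) = 0.150922

(c) Cumulative probability using CDF:
P(X ≤ 8) = F(8) = 0.811362

(d) Range probability:
P(5 ≤ X ≤ 8) = P(X ≤ 8) - P(X ≤ 4)
                   = F(8) - F(4)
                   = 0.811362 - 0.243308
                   = 0.568055

This means approximately 56.8% of outcomes fall in the interval [5, 8].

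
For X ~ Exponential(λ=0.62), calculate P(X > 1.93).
0.302220

We have X ~ Exponential(λ=0.62).

P(X > 1.93) = 1 - P(X ≤ 1.93)
                = 1 - F(1.93)
                = 1 - 0.697780
                = 0.302220

So there's approximately a 30.2% chance that X exceeds 1.93.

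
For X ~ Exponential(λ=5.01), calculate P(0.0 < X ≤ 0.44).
0.889683

We have X ~ Exponential(λ=5.01).

To find P(0.0 < X ≤ 0.44), we use:
P(0.0 < X ≤ 0.44) = P(X ≤ 0.44) - P(X ≤ 0.0)
                 = F(0.44) - F(0.0)
                 = 0.889683 - 0.000000
                 = 0.889683

So there's approximately a 89.0% chance that X falls in this range.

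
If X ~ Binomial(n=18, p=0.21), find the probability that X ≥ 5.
0.321968

We have X ~ Binomial(n=18, p=0.21).

For discrete distributions, P(X ≥ 5) = 1 - P(X ≤ 4).

P(X ≤ 4) = 0.678032
P(X ≥ 5) = 1 - 0.678032 = 0.321968

So there's approximately a 32.2% chance that X is at least 5.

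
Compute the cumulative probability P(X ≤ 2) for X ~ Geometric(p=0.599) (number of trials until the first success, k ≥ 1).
0.839199

We have X ~ Geometric(p=0.599) (number of trials until the first success, k ≥ 1).

The CDF gives us P(X ≤ k).

Using the CDF:
P(X ≤ 2) = 0.839199

This means there's approximately a 83.9% chance that X is at most 2.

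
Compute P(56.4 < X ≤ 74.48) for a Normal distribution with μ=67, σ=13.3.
0.500353

We have X ~ Normal(μ=67, σ=13.3).

To find P(56.4 < X ≤ 74.48), we use:
P(56.4 < X ≤ 74.48) = P(X ≤ 74.48) - P(X ≤ 56.4)
                 = F(74.48) - F(56.4)
                 = 0.713080 - 0.212728
                 = 0.500353

So there's approximately a 50.0% chance that X falls in this range.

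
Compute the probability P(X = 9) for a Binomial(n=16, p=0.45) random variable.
0.131788

We have X ~ Binomial(n=16, p=0.45).

For a Binomial distribution, the PMF gives us the probability of each outcome.

Using the PMF formula:
P(X = 9) = 0.131788

Rounded to 4 decimal places: 0.1318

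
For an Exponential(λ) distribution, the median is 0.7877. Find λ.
λ = 0.8800

For X ~ Exponential(λ), the CDF is F(x) = 1 - e^(-λx).
The median m satisfies F(m) = 0.5:
1 - e^(-λm) = 0.5
e^(-λm) = 0.5
λm = ln(2)
m = ln(2) / λ

Given m = 0.7877:
λ = ln(2) / 0.7877 = 0.693147 / 0.7877 = 0.8800

Verification: ln(2) / 0.8800 = 0.7877 ✓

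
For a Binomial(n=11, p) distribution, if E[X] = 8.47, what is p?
p = 0.77

For a Binomial(n, p) distribution:
E[X] = n × p

Given n = 11 and E[X] = 8.47:
8.47 = 11 × p
p = 8.47 / 11 = 0.77

Verification: Binomial(11, 0.77) has E[X] = 8.47 ✓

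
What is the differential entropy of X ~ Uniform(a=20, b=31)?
2.3979 nats

We have X ~ Uniform(a=20, b=31).

The differential entropy measures the uncertainty or information content of the distribution.

For a Uniform distribution with a=20, b=31:
h(X) = 2.3979 nats

(In bits, this would be 3.4594 bits.)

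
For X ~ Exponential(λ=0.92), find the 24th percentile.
0.2983

We have X ~ Exponential(λ=0.92).

We want to find x such that P(X ≤ x) = 0.24.

This is the 24th percentile, which means 24% of values fall below this point.

Using the inverse CDF (quantile function):
x = F⁻¹(0.24) = 0.2983

Verification: P(X ≤ 0.2983) = 0.24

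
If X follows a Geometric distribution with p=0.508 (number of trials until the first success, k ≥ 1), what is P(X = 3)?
0.122969

We have X ~ Geometric(p=0.508) (number of trials until the first success, k ≥ 1).

For a Geometric distribution, the PMF gives us the probability of each outcome.

Using the PMF formula:
P(X = 3) = 0.122969

Rounded to 4 decimal places: 0.1230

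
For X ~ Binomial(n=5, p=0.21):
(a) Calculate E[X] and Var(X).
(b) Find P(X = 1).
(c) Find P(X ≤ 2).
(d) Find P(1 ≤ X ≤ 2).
(a) E[X] = 1.0500, Var(X) = 0.8295
(b) P(X = 1) = 0.408976
(c) P(X ≤ 2) = 0.934112
(d) P(1 ≤ X ≤ 2) = 0.626406

We have X ~ Binomial(n=5, p=0.21).

(a) Moments:
E[X] = 1.0500
Var(X) = 0.8295
σ = √Var(X) = 0.9108

(b) Point probability using PMF:
P(X = 1) = 0.408976

(c) Cumulative probability using CDF:
P(X ≤ 2) = F(2) = 0.934112

(d) Range probability:
P(1 ≤ X ≤ 2) = P(X ≤ 2) - P(X ≤ 0)
                   = F(2) - F(0)
                   = 0.934112 - 0.307706
                   = 0.626406

This means approximately 62.6% of outcomes fall in the interval [1, 2].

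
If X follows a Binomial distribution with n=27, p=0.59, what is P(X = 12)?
0.048098

We have X ~ Binomial(n=27, p=0.59).

For a Binomial distribution, the PMF gives us the probability of each outcome.

Using the PMF formula:
P(X = 12) = 0.048098

Rounded to 4 decimal places: 0.0481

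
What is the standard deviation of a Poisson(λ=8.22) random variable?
2.8671

We have X ~ Poisson(λ=8.22).

For a Poisson distribution with λ=8.22:
σ = √Var(X) = 2.8671

The standard deviation is the square root of the variance.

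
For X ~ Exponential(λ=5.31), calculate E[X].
0.1883

We have X ~ Exponential(λ=5.31).

For an Exponential distribution with λ=5.31:
E[X] = 0.1883

This is the expected (average) value of X.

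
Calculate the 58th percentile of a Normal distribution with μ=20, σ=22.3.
24.5022

We have X ~ Normal(μ=20, σ=22.3).

We want to find x such that P(X ≤ x) = 0.58.

This is the 58th percentile, which means 58% of values fall below this point.

Using the inverse CDF (quantile function):
x = F⁻¹(0.58) = 24.5022

Verification: P(X ≤ 24.5022) = 0.58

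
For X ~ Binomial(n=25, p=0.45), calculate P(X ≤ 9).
0.242371

We have X ~ Binomial(n=25, p=0.45).

The CDF gives us P(X ≤ k).

Using the CDF:
P(X ≤ 9) = 0.242371

This means there's approximately a 24.2% chance that X is at most 9.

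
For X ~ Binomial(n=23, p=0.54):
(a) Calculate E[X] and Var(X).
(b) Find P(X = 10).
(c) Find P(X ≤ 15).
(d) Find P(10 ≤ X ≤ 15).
(a) E[X] = 12.4200, Var(X) = 5.7132
(b) P(X = 10) = 0.099596
(c) P(X ≤ 15) = 0.902411
(d) P(10 ≤ X ≤ 15) = 0.791352

We have X ~ Binomial(n=23, p=0.54).

(a) Moments:
E[X] = 12.4200
Var(X) = 5.7132
σ = √Var(X) = 2.3902

(b) Point probability using PMF:
P(X = 10) = 0.099596

(c) Cumulative probability using CDF:
P(X ≤ 15) = F(15) = 0.902411

(d) Range probability:
P(10 ≤ X ≤ 15) = P(X ≤ 15) - P(X ≤ 9)
                   = F(15) - F(9)
                   = 0.902411 - 0.111059
                   = 0.791352

This means approximately 79.1% of outcomes fall in the interval [10, 15].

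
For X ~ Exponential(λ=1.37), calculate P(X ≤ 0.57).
0.542006

We have X ~ Exponential(λ=1.37).

The CDF gives us P(X ≤ k).

Using the CDF:
P(X ≤ 0.57) = 0.542006

This means there's approximately a 54.2% chance that X is at most 0.57.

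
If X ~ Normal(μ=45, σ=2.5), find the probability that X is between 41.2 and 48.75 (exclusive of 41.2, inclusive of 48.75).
0.868937

We have X ~ Normal(μ=45, σ=2.5).

To find P(41.2 < X ≤ 48.75), we use:
P(41.2 < X ≤ 48.75) = P(X ≤ 48.75) - P(X ≤ 41.2)
                 = F(48.75) - F(41.2)
                 = 0.933193 - 0.064255
                 = 0.868937

So there's approximately a 86.9% chance that X falls in this range.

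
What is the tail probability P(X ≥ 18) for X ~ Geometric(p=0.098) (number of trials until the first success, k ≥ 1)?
0.173185

We have X ~ Geometric(p=0.098) (number of trials until the first success, k ≥ 1).

For discrete distributions, P(X ≥ 18) = 1 - P(X ≤ 17).

P(X ≤ 17) = 0.826815
P(X ≥ 18) = 1 - 0.826815 = 0.173185

So there's approximately a 17.3% chance that X is at least 18.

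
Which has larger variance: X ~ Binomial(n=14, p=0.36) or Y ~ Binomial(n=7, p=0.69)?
X has larger variance (3.2256 > 1.4973)

Compute the variance for each distribution:

X ~ Binomial(n=14, p=0.36):
Var(X) = 3.2256

Y ~ Binomial(n=7, p=0.69):
Var(Y) = 1.4973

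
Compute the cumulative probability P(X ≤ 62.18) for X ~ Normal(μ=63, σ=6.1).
0.446533

We have X ~ Normal(μ=63, σ=6.1).

The CDF gives us P(X ≤ k).

Using the CDF:
P(X ≤ 62.18) = 0.446533

This means there's approximately a 44.7% chance that X is at most 62.18.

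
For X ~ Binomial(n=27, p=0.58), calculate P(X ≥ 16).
0.528981

We have X ~ Binomial(n=27, p=0.58).

For discrete distributions, P(X ≥ 16) = 1 - P(X ≤ 15).

P(X ≤ 15) = 0.471019
P(X ≥ 16) = 1 - 0.471019 = 0.528981

So there's approximately a 52.9% chance that X is at least 16.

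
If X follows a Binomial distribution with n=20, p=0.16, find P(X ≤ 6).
0.969629

We have X ~ Binomial(n=20, p=0.16).

The CDF gives us P(X ≤ k).

Using the CDF:
P(X ≤ 6) = 0.969629

This means there's approximately a 97.0% chance that X is at most 6.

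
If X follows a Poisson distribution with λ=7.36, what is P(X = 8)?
0.135861

We have X ~ Poisson(λ=7.36).

For a Poisson distribution, the PMF gives us the probability of each outcome.

Using the PMF formula:
P(X = 8) = 0.135861

Rounded to 4 decimal places: 0.1359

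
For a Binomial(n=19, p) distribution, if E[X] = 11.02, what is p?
p = 0.58

For a Binomial(n, p) distribution:
E[X] = n × p

Given n = 19 and E[X] = 11.02:
11.02 = 19 × p
p = 11.02 / 19 = 0.58

Verification: Binomial(19, 0.58) has E[X] = 11.02 ✓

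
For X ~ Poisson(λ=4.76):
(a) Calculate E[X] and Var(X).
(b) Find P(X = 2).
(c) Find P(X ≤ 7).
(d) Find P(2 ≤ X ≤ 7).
(a) E[X] = 4.7600, Var(X) = 4.7600
(b) P(X = 2) = 0.097038
(c) P(X ≤ 7) = 0.890465
(d) P(2 ≤ X ≤ 7) = 0.841127

We have X ~ Poisson(λ=4.76).

(a) Moments:
E[X] = 4.7600
Var(X) = 4.7600
σ = √Var(X) = 2.1817

(b) Point probability using PMF:
P(X = 2) = 0.097038

(c) Cumulative probability using CDF:
P(X ≤ 7) = F(7) = 0.890465

(d) Range probability:
P(2 ≤ X ≤ 7) = P(X ≤ 7) - P(X ≤ 1)
                   = F(7) - F(1)
                   = 0.890465 - 0.049338
                   = 0.841127

This means approximately 84.1% of outcomes fall in the interval [2, 7].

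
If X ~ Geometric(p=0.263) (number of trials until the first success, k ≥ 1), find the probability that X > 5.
0.217439

We have X ~ Geometric(p=0.263) (number of trials until the first success, k ≥ 1).

P(X > 5) = 1 - P(X ≤ 5)
                = 1 - F(5)
                = 1 - 0.782561
                = 0.217439

So there's approximately a 21.7% chance that X exceeds 5.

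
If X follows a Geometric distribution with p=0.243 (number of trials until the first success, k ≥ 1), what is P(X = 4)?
0.105413

We have X ~ Geometric(p=0.243) (number of trials until the first success, k ≥ 1).

For a Geometric distribution, the PMF gives us the probability of each outcome.

Using the PMF formula:
P(X = 4) = 0.105413

Rounded to 4 decimal places: 0.1054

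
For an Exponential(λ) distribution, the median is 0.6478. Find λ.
λ = 1.0700

For X ~ Exponential(λ), the CDF is F(x) = 1 - e^(-λx).
The median m satisfies F(m) = 0.5:
1 - e^(-λm) = 0.5
e^(-λm) = 0.5
λm = ln(2)
m = ln(2) / λ

Given m = 0.6478:
λ = ln(2) / 0.6478 = 0.693147 / 0.6478 = 1.0700

Verification: ln(2) / 1.0700 = 0.6478 ✓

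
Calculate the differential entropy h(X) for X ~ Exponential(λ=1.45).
0.6284 nats

We have X ~ Exponential(λ=1.45).

The differential entropy measures the uncertainty or information content of the distribution.

For an Exponential distribution with λ=1.45:
h(X) = 0.6284 nats

(In bits, this would be 0.9066 bits.)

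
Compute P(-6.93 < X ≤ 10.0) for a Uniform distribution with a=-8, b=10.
0.940556

We have X ~ Uniform(a=-8, b=10).

To find P(-6.93 < X ≤ 10.0), we use:
P(-6.93 < X ≤ 10.0) = P(X ≤ 10.0) - P(X ≤ -6.93)
                 = F(10.0) - F(-6.93)
                 = 1.000000 - 0.059444
                 = 0.940556

So there's approximately a 94.1% chance that X falls in this range.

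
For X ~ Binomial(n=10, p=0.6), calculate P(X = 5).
0.200658

We have X ~ Binomial(n=10, p=0.6).

For a Binomial distribution, the PMF gives us the probability of each outcome.

Using the PMF formula:
P(X = 5) = 0.200658

Rounded to 4 decimal places: 0.2007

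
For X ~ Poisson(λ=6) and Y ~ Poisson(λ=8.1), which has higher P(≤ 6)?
X has higher probability (P(X ≤ 6) = 0.6063 > P(Y ≤ 6) = 0.3013)

Compute P(≤ 6) for each distribution:

X ~ Poisson(λ=6):
P(X ≤ 6) = 0.6063

Y ~ Poisson(λ=8.1):
P(Y ≤ 6) = 0.3013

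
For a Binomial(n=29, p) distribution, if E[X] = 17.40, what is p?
p = 0.6

For a Binomial(n, p) distribution:
E[X] = n × p

Given n = 29 and E[X] = 17.40:
17.40 = 29 × p
p = 17.40 / 29 = 0.6

Verification: Binomial(29, 0.6) has E[X] = 17.40 ✓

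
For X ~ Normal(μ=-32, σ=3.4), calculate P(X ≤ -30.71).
0.647809

We have X ~ Normal(μ=-32, σ=3.4).

The CDF gives us P(X ≤ k).

Using the CDF:
P(X ≤ -30.71) = 0.647809

This means there's approximately a 64.8% chance that X is at most -30.71.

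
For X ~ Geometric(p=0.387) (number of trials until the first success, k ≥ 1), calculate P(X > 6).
0.053059

We have X ~ Geometric(p=0.387) (number of trials until the first success, k ≥ 1).

P(X > 6) = 1 - P(X ≤ 6)
                = 1 - F(6)
                = 1 - 0.946941
                = 0.053059

So there's approximately a 5.3% chance that X exceeds 6.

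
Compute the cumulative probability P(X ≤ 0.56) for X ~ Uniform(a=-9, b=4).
0.735385

We have X ~ Uniform(a=-9, b=4).

The CDF gives us P(X ≤ k).

Using the CDF:
P(X ≤ 0.56) = 0.735385

This means there's approximately a 73.5% chance that X is at most 0.56.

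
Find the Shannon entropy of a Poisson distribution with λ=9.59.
2.5401 nats

We have X ~ Poisson(λ=9.59).

The Shannon entropy measures the uncertainty or information content of the distribution.

For a Poisson distribution with λ=9.59:
H(X) = 2.5401 nats

(In bits, this would be 3.6646 bits.)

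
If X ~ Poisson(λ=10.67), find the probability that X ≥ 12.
0.381404

We have X ~ Poisson(λ=10.67).

For discrete distributions, P(X ≥ 12) = 1 - P(X ≤ 11).

P(X ≤ 11) = 0.618596
P(X ≥ 12) = 1 - 0.618596 = 0.381404

So there's approximately a 38.1% chance that X is at least 12.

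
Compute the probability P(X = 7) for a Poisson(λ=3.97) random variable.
0.058204

We have X ~ Poisson(λ=3.97).

For a Poisson distribution, the PMF gives us the probability of each outcome.

Using the PMF formula:
P(X = 7) = 0.058204

Rounded to 4 decimal places: 0.0582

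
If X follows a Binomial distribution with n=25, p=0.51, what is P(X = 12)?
0.151154

We have X ~ Binomial(n=25, p=0.51).

For a Binomial distribution, the PMF gives us the probability of each outcome.

Using the PMF formula:
P(X = 12) = 0.151154

Rounded to 4 decimal places: 0.1512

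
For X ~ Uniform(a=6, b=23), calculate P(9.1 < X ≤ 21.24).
0.714118

We have X ~ Uniform(a=6, b=23).

To find P(9.1 < X ≤ 21.24), we use:
P(9.1 < X ≤ 21.24) = P(X ≤ 21.24) - P(X ≤ 9.1)
                 = F(21.24) - F(9.1)
                 = 0.896471 - 0.182353
                 = 0.714118

So there's approximately a 71.4% chance that X falls in this range.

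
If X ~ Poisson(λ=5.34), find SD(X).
2.3108

We have X ~ Poisson(λ=5.34).

For a Poisson distribution with λ=5.34:
σ = √Var(X) = 2.3108

The standard deviation is the square root of the variance.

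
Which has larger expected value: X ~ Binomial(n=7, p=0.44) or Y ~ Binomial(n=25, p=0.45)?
Y has larger mean (11.2500 > 3.0800)

Compute the expected value for each distribution:

X ~ Binomial(n=7, p=0.44):
E[X] = 3.0800

Y ~ Binomial(n=25, p=0.45):
E[Y] = 11.2500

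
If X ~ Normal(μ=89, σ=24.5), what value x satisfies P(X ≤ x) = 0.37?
80.8696

We have X ~ Normal(μ=89, σ=24.5).

We want to find x such that P(X ≤ x) = 0.37.

This is the 37th percentile, which means 37% of values fall below this point.

Using the inverse CDF (quantile function):
x = F⁻¹(0.37) = 80.8696

Verification: P(X ≤ 80.8696) = 0.37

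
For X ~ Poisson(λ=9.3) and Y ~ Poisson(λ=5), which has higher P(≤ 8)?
Y has higher probability (P(Y ≤ 8) = 0.9319 > P(X ≤ 8) = 0.4168)

Compute P(≤ 8) for each distribution:

X ~ Poisson(λ=9.3):
P(X ≤ 8) = 0.4168

Y ~ Poisson(λ=5):
P(Y ≤ 8) = 0.9319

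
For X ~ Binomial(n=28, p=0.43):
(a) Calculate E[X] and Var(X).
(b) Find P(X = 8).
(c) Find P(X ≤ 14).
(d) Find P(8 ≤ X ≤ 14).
(a) E[X] = 12.0400, Var(X) = 6.8628
(b) P(X = 8) = 0.047615
(c) P(X ≤ 14) = 0.826342
(d) P(8 ≤ X ≤ 14) = 0.787440

We have X ~ Binomial(n=28, p=0.43).

(a) Moments:
E[X] = 12.0400
Var(X) = 6.8628
σ = √Var(X) = 2.6197

(b) Point probability using PMF:
P(X = 8) = 0.047615

(c) Cumulative probability using CDF:
P(X ≤ 14) = F(14) = 0.826342

(d) Range probability:
P(8 ≤ X ≤ 14) = P(X ≤ 14) - P(X ≤ 7)
                   = F(14) - F(7)
                   = 0.826342 - 0.038902
                   = 0.787440

This means approximately 78.7% of outcomes fall in the interval [8, 14].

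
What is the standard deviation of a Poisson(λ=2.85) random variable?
1.6882

We have X ~ Poisson(λ=2.85).

For a Poisson distribution with λ=2.85:
σ = √Var(X) = 1.6882

The standard deviation is the square root of the variance.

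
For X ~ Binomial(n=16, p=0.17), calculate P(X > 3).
0.283568

We have X ~ Binomial(n=16, p=0.17).

P(X > 3) = 1 - P(X ≤ 3)
                = 1 - F(3)
                = 1 - 0.716432
                = 0.283568

So there's approximately a 28.4% chance that X exceeds 3.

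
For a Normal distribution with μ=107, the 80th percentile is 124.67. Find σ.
σ = 20.9952

For X ~ Normal(μ, σ), the p-th percentile satisfies x = μ + z_p × σ,
where z_p = Φ⁻¹(p) is the standard normal quantile.

Step 1: z_{0.8} = Φ⁻¹(0.8) = 0.8416

Step 2: Solve for σ:
124.67 = 107 + 0.8416 × σ
σ = (124.67 - 107) / 0.8416
σ = 17.67 / 0.8416
σ = 20.9952

Verification: μ + z × σ = 107 + 0.8416 × 20.9952 = 124.67 ✓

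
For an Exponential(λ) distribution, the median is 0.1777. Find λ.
λ = 3.9007

For X ~ Exponential(λ), the CDF is F(x) = 1 - e^(-λx).
The median m satisfies F(m) = 0.5:
1 - e^(-λm) = 0.5
e^(-λm) = 0.5
λm = ln(2)
m = ln(2) / λ

Given m = 0.1777:
λ = ln(2) / 0.1777 = 0.693147 / 0.1777 = 3.9007

Verification: ln(2) / 3.9007 = 0.1777 ✓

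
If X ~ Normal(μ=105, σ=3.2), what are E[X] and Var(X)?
E[X] = 105.0000, Var(X) = 10.2400

We have X ~ Normal(μ=105, σ=3.2).

For a Normal distribution with μ=105, σ=3.2:

Expected value:
E[X] = 105.0000

Variance:
Var(X) = 10.2400

Standard deviation:
σ = √Var(X) = 3.2000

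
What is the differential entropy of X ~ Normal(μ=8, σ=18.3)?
4.3258 nats

We have X ~ Normal(μ=8, σ=18.3).

The differential entropy measures the uncertainty or information content of the distribution.

For a Normal distribution with μ=8, σ=18.3:
h(X) = 4.3258 nats

(In bits, this would be 6.2409 bits.)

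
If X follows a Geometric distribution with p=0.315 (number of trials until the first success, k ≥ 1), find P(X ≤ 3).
0.678581

We have X ~ Geometric(p=0.315) (number of trials until the first success, k ≥ 1).

The CDF gives us P(X ≤ k).

Using the CDF:
P(X ≤ 3) = 0.678581

This means there's approximately a 67.9% chance that X is at most 3.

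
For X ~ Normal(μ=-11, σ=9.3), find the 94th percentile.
3.4594

We have X ~ Normal(μ=-11, σ=9.3).

We want to find x such that P(X ≤ x) = 0.94.

This is the 94th percentile, which means 94% of values fall below this point.

Using the inverse CDF (quantile function):
x = F⁻¹(0.94) = 3.4594

Verification: P(X ≤ 3.4594) = 0.94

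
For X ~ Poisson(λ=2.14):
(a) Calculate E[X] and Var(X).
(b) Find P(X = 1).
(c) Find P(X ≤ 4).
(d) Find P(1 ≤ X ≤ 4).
(a) E[X] = 2.1400, Var(X) = 2.1400
(b) P(X = 1) = 0.251781
(c) P(X ≤ 4) = 0.933833
(d) P(1 ≤ X ≤ 4) = 0.816178

We have X ~ Poisson(λ=2.14).

(a) Moments:
E[X] = 2.1400
Var(X) = 2.1400
σ = √Var(X) = 1.4629

(b) Point probability using PMF:
P(X = 1) = 0.251781

(c) Cumulative probability using CDF:
P(X ≤ 4) = F(4) = 0.933833

(d) Range probability:
P(1 ≤ X ≤ 4) = P(X ≤ 4) - P(X ≤ 0)
                   = F(4) - F(0)
                   = 0.933833 - 0.117655
                   = 0.816178

This means approximately 81.6% of outcomes fall in the interval [1, 4].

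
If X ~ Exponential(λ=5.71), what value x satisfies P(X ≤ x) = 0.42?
0.0954

We have X ~ Exponential(λ=5.71).

We want to find x such that P(X ≤ x) = 0.42.

This is the 42nd percentile, which means 42% of values fall below this point.

Using the inverse CDF (quantile function):
x = F⁻¹(0.42) = 0.0954

Verification: P(X ≤ 0.0954) = 0.42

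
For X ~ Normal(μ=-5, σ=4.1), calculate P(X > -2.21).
0.248098

We have X ~ Normal(μ=-5, σ=4.1).

P(X > -2.21) = 1 - P(X ≤ -2.21)
                = 1 - F(-2.21)
                = 1 - 0.751902
                = 0.248098

So there's approximately a 24.8% chance that X exceeds -2.21.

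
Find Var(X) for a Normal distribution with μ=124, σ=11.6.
134.5600

We have X ~ Normal(μ=124, σ=11.6).

For a Normal distribution with μ=124, σ=11.6:
Var(X) = 134.5600

The variance measures the spread of the distribution around the mean.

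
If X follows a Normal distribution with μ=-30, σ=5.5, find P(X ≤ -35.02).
0.180693

We have X ~ Normal(μ=-30, σ=5.5).

The CDF gives us P(X ≤ k).

Using the CDF:
P(X ≤ -35.02) = 0.180693

This means there's approximately a 18.1% chance that X is at most -35.02.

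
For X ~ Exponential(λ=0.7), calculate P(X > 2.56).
0.166627

We have X ~ Exponential(λ=0.7).

P(X > 2.56) = 1 - P(X ≤ 2.56)
                = 1 - F(2.56)
                = 1 - 0.833373
                = 0.166627

So there's approximately a 16.7% chance that X exceeds 2.56.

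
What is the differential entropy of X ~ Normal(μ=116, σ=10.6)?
3.7798 nats

We have X ~ Normal(μ=116, σ=10.6).

The differential entropy measures the uncertainty or information content of the distribution.

For a Normal distribution with μ=116, σ=10.6:
h(X) = 3.7798 nats

(In bits, this would be 5.4531 bits.)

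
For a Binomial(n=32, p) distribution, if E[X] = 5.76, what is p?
p = 0.18

For a Binomial(n, p) distribution:
E[X] = n × p

Given n = 32 and E[X] = 5.76:
5.76 = 32 × p
p = 5.76 / 32 = 0.18

Verification: Binomial(32, 0.18) has E[X] = 5.76 ✓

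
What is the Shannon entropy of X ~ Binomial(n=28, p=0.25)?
2.2435 nats

We have X ~ Binomial(n=28, p=0.25).

The Shannon entropy measures the uncertainty or information content of the distribution.

For a Binomial distribution with n=28, p=0.25:
H(X) = 2.2435 nats

(In bits, this would be 3.2367 bits.)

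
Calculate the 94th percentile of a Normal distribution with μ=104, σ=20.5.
135.8729

We have X ~ Normal(μ=104, σ=20.5).

We want to find x such that P(X ≤ x) = 0.94.

This is the 94th percentile, which means 94% of values fall below this point.

Using the inverse CDF (quantile function):
x = F⁻¹(0.94) = 135.8729

Verification: P(X ≤ 135.8729) = 0.94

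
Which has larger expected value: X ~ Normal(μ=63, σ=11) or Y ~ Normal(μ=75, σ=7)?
Y has larger mean (75.0000 > 63.0000)

Compute the expected value for each distribution:

X ~ Normal(μ=63, σ=11):
E[X] = 63.0000

Y ~ Normal(μ=75, σ=7):
E[Y] = 75.0000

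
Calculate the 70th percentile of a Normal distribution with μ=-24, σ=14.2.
-16.5535

We have X ~ Normal(μ=-24, σ=14.2).

We want to find x such that P(X ≤ x) = 0.7.

This is the 70th percentile, which means 70% of values fall below this point.

Using the inverse CDF (quantile function):
x = F⁻¹(0.7) = -16.5535

Verification: P(X ≤ -16.5535) = 0.7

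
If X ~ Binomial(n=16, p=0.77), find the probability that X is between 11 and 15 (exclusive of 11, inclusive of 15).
0.685624

We have X ~ Binomial(n=16, p=0.77).

To find P(11 < X ≤ 15), we use:
P(11 < X ≤ 15) = P(X ≤ 15) - P(X ≤ 11)
                 = F(15) - F(11)
                 = 0.984730 - 0.299105
                 = 0.685624

So there's approximately a 68.6% chance that X falls in this range.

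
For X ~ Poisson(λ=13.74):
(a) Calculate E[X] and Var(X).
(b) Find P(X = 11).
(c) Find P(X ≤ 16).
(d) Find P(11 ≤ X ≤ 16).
(a) E[X] = 13.7400, Var(X) = 13.7400
(b) P(X = 11) = 0.089021
(c) P(X ≤ 16) = 0.777990
(d) P(11 ≤ X ≤ 16) = 0.584429

We have X ~ Poisson(λ=13.74).

(a) Moments:
E[X] = 13.7400
Var(X) = 13.7400
σ = √Var(X) = 3.7068

(b) Point probability using PMF:
P(X = 11) = 0.089021

(c) Cumulative probability using CDF:
P(X ≤ 16) = F(16) = 0.777990

(d) Range probability:
P(11 ≤ X ≤ 16) = P(X ≤ 16) - P(X ≤ 10)
                   = F(16) - F(10)
                   = 0.777990 - 0.193560
                   = 0.584429

This means approximately 58.4% of outcomes fall in the interval [11, 16].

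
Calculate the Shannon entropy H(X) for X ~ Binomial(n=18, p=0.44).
2.1631 nats

We have X ~ Binomial(n=18, p=0.44).

The Shannon entropy measures the uncertainty or information content of the distribution.

For a Binomial distribution with n=18, p=0.44:
H(X) = 2.1631 nats

(In bits, this would be 3.1207 bits.)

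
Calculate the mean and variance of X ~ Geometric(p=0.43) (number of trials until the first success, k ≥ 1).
E[X] = 2.3256, Var(X) = 3.0827

We have X ~ Geometric(p=0.43) (number of trials until the first success, k ≥ 1).

For a Geometric distribution with p=0.43 (number of trials until the first success, k ≥ 1):

Expected value:
E[X] = 2.3256

Variance:
Var(X) = 3.0827

Standard deviation:
σ = √Var(X) = 1.7558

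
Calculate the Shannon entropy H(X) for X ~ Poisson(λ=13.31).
2.7067 nats

We have X ~ Poisson(λ=13.31).

The Shannon entropy measures the uncertainty or information content of the distribution.

For a Poisson distribution with λ=13.31:
H(X) = 2.7067 nats

(In bits, this would be 3.9049 bits.)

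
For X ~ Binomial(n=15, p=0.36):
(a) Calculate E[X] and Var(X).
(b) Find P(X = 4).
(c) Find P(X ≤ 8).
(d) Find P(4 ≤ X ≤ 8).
(a) E[X] = 5.4000, Var(X) = 3.4560
(b) P(X = 4) = 0.169170
(c) P(X ≤ 8) = 0.949621
(d) P(4 ≤ X ≤ 8) = 0.796562

We have X ~ Binomial(n=15, p=0.36).

(a) Moments:
E[X] = 5.4000
Var(X) = 3.4560
σ = √Var(X) = 1.8590

(b) Point probability using PMF:
P(X = 4) = 0.169170

(c) Cumulative probability using CDF:
P(X ≤ 8) = F(8) = 0.949621

(d) Range probability:
P(4 ≤ X ≤ 8) = P(X ≤ 8) - P(X ≤ 3)
                   = F(8) - F(3)
                   = 0.949621 - 0.153059
                   = 0.796562

This means approximately 79.7% of outcomes fall in the interval [4, 8].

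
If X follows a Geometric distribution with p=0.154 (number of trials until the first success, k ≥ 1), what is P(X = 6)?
0.066738

We have X ~ Geometric(p=0.154) (number of trials until the first success, k ≥ 1).

For a Geometric distribution, the PMF gives us the probability of each outcome.

Using the PMF formula:
P(X = 6) = 0.066738

Rounded to 4 decimal places: 0.0667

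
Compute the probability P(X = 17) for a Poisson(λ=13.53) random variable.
0.063825

We have X ~ Poisson(λ=13.53).

For a Poisson distribution, the PMF gives us the probability of each outcome.

Using the PMF formula:
P(X = 17) = 0.063825

Rounded to 4 decimal places: 0.0638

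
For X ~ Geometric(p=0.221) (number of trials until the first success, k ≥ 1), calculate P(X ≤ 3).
0.527271

We have X ~ Geometric(p=0.221) (number of trials until the first success, k ≥ 1).

The CDF gives us P(X ≤ k).

Using the CDF:
P(X ≤ 3) = 0.527271

This means there's approximately a 52.7% chance that X is at most 3.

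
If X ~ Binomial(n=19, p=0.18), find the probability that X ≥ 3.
0.691036

We have X ~ Binomial(n=19, p=0.18).

For discrete distributions, P(X ≥ 3) = 1 - P(X ≤ 2).

P(X ≤ 2) = 0.308964
P(X ≥ 3) = 1 - 0.308964 = 0.691036

So there's approximately a 69.1% chance that X is at least 3.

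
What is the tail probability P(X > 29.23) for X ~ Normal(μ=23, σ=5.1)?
0.110935

We have X ~ Normal(μ=23, σ=5.1).

P(X > 29.23) = 1 - P(X ≤ 29.23)
                = 1 - F(29.23)
                = 1 - 0.889065
                = 0.110935

So there's approximately a 11.1% chance that X exceeds 29.23.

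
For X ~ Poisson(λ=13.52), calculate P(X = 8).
0.037208

We have X ~ Poisson(λ=13.52).

For a Poisson distribution, the PMF gives us the probability of each outcome.

Using the PMF formula:
P(X = 8) = 0.037208

Rounded to 4 decimal places: 0.0372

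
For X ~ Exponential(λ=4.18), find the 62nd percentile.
0.2315

We have X ~ Exponential(λ=4.18).

We want to find x such that P(X ≤ x) = 0.62.

This is the 62nd percentile, which means 62% of values fall below this point.

Using the inverse CDF (quantile function):
x = F⁻¹(0.62) = 0.2315

Verification: P(X ≤ 0.2315) = 0.62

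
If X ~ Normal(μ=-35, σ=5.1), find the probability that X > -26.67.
0.051199

We have X ~ Normal(μ=-35, σ=5.1).

P(X > -26.67) = 1 - P(X ≤ -26.67)
                = 1 - F(-26.67)
                = 1 - 0.948801
                = 0.051199

So there's approximately a 5.1% chance that X exceeds -26.67.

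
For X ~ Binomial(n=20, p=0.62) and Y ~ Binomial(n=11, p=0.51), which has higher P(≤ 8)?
Y has higher probability (P(Y ≤ 8) = 0.9622 > P(X ≤ 8) = 0.0381)

Compute P(≤ 8) for each distribution:

X ~ Binomial(n=20, p=0.62):
P(X ≤ 8) = 0.0381

Y ~ Binomial(n=11, p=0.51):
P(Y ≤ 8) = 0.9622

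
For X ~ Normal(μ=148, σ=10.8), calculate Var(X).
116.6400

We have X ~ Normal(μ=148, σ=10.8).

For a Normal distribution with μ=148, σ=10.8:
Var(X) = 116.6400

The variance measures the spread of the distribution around the mean.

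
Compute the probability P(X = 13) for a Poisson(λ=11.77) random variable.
0.103316

We have X ~ Poisson(λ=11.77).

For a Poisson distribution, the PMF gives us the probability of each outcome.

Using the PMF formula:
P(X = 13) = 0.103316

Rounded to 4 decimal places: 0.1033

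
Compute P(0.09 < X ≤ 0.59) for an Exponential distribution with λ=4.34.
0.599392

We have X ~ Exponential(λ=4.34).

To find P(0.09 < X ≤ 0.59), we use:
P(0.09 < X ≤ 0.59) = P(X ≤ 0.59) - P(X ≤ 0.09)
                 = F(0.59) - F(0.09)
                 = 0.922742 - 0.323349
                 = 0.599392

So there's approximately a 59.9% chance that X falls in this range.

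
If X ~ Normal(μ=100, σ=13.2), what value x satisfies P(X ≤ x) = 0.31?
93.4548

We have X ~ Normal(μ=100, σ=13.2).

We want to find x such that P(X ≤ x) = 0.31.

This is the 31st percentile, which means 31% of values fall below this point.

Using the inverse CDF (quantile function):
x = F⁻¹(0.31) = 93.4548

Verification: P(X ≤ 93.4548) = 0.31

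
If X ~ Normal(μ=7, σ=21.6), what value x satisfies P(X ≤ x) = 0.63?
14.1680

We have X ~ Normal(μ=7, σ=21.6).

We want to find x such that P(X ≤ x) = 0.63.

This is the 63rd percentile, which means 63% of values fall below this point.

Using the inverse CDF (quantile function):
x = F⁻¹(0.63) = 14.1680

Verification: P(X ≤ 14.1680) = 0.63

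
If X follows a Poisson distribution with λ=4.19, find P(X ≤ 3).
0.397258

We have X ~ Poisson(λ=4.19).

The CDF gives us P(X ≤ k).

Using the CDF:
P(X ≤ 3) = 0.397258

This means there's approximately a 39.7% chance that X is at most 3.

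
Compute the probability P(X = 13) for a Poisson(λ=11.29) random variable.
0.097175

We have X ~ Poisson(λ=11.29).

For a Poisson distribution, the PMF gives us the probability of each outcome.

Using the PMF formula:
P(X = 13) = 0.097175

Rounded to 4 decimal places: 0.0972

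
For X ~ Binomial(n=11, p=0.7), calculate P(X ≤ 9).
0.887010

We have X ~ Binomial(n=11, p=0.7).

The CDF gives us P(X ≤ k).

Using the CDF:
P(X ≤ 9) = 0.887010

This means there's approximately a 88.7% chance that X is at most 9.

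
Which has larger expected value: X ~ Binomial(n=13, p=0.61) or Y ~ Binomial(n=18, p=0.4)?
X has larger mean (7.9300 > 7.2000)

Compute the expected value for each distribution:

X ~ Binomial(n=13, p=0.61):
E[X] = 7.9300

Y ~ Binomial(n=18, p=0.4):
E[Y] = 7.2000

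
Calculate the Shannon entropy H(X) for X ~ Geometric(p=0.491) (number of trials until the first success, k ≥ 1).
1.4114 nats

We have X ~ Geometric(p=0.491) (number of trials until the first success, k ≥ 1).

The Shannon entropy measures the uncertainty or information content of the distribution.

For a Geometric distribution with p=0.491 (number of trials until the first success, k ≥ 1):
H(X) = 1.4114 nats

(In bits, this would be 2.0362 bits.)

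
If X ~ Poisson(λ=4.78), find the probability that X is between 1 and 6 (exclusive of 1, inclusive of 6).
0.745065

We have X ~ Poisson(λ=4.78).

To find P(1 < X ≤ 6), we use:
P(1 < X ≤ 6) = P(X ≤ 6) - P(X ≤ 1)
                 = F(6) - F(1)
                 = 0.793594 - 0.048529
                 = 0.745065

So there's approximately a 74.5% chance that X falls in this range.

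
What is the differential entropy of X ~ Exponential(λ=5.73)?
-0.7457 nats

We have X ~ Exponential(λ=5.73).

The differential entropy measures the uncertainty or information content of the distribution.

For an Exponential distribution with λ=5.73:
h(X) = -0.7457 nats

(In bits, this would be -1.0758 bits.)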